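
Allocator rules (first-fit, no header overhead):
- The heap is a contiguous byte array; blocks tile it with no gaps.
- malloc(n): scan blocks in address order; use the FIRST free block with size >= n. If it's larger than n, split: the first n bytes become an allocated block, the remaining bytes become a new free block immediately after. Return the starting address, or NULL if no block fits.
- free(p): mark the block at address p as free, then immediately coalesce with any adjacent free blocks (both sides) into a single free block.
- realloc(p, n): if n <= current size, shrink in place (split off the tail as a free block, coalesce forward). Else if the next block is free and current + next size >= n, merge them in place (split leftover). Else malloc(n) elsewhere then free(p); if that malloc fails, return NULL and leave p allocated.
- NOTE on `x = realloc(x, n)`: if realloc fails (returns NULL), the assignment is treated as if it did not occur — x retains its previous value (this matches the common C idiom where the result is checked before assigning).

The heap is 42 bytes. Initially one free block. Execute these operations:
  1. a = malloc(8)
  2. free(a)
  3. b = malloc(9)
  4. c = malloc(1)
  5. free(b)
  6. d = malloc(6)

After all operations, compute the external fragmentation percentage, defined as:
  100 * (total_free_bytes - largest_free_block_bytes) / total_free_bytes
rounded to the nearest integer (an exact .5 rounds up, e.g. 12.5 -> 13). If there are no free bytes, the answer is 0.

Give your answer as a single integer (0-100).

Answer: 9

Derivation:
Op 1: a = malloc(8) -> a = 0; heap: [0-7 ALLOC][8-41 FREE]
Op 2: free(a) -> (freed a); heap: [0-41 FREE]
Op 3: b = malloc(9) -> b = 0; heap: [0-8 ALLOC][9-41 FREE]
Op 4: c = malloc(1) -> c = 9; heap: [0-8 ALLOC][9-9 ALLOC][10-41 FREE]
Op 5: free(b) -> (freed b); heap: [0-8 FREE][9-9 ALLOC][10-41 FREE]
Op 6: d = malloc(6) -> d = 0; heap: [0-5 ALLOC][6-8 FREE][9-9 ALLOC][10-41 FREE]
Free blocks: [3 32] total_free=35 largest=32 -> 100*(35-32)/35 = 300/35 ≈ 8.571 -> rounds to 9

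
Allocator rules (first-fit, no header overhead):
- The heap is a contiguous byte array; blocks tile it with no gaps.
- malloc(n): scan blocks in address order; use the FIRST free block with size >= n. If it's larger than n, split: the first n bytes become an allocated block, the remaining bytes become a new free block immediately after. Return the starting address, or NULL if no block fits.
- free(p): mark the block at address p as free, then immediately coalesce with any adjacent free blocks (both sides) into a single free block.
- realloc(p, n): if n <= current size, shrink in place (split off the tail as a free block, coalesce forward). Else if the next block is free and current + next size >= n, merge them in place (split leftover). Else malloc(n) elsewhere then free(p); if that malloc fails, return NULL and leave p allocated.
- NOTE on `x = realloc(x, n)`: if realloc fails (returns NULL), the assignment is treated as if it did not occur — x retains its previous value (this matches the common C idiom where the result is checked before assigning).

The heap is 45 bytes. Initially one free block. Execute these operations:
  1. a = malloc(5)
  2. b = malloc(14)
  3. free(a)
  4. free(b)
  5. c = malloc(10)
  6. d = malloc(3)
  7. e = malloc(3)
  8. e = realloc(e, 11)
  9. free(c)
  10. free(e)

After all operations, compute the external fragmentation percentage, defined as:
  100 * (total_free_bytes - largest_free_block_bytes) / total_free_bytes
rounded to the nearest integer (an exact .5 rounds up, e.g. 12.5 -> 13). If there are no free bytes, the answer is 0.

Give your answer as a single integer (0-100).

Op 1: a = malloc(5) -> a = 0; heap: [0-4 ALLOC][5-44 FREE]
Op 2: b = malloc(14) -> b = 5; heap: [0-4 ALLOC][5-18 ALLOC][19-44 FREE]
Op 3: free(a) -> (freed a); heap: [0-4 FREE][5-18 ALLOC][19-44 FREE]
Op 4: free(b) -> (freed b); heap: [0-44 FREE]
Op 5: c = malloc(10) -> c = 0; heap: [0-9 ALLOC][10-44 FREE]
Op 6: d = malloc(3) -> d = 10; heap: [0-9 ALLOC][10-12 ALLOC][13-44 FREE]
Op 7: e = malloc(3) -> e = 13; heap: [0-9 ALLOC][10-12 ALLOC][13-15 ALLOC][16-44 FREE]
Op 8: e = realloc(e, 11) -> e = 13; heap: [0-9 ALLOC][10-12 ALLOC][13-23 ALLOC][24-44 FREE]
Op 9: free(c) -> (freed c); heap: [0-9 FREE][10-12 ALLOC][13-23 ALLOC][24-44 FREE]
Op 10: free(e) -> (freed e); heap: [0-9 FREE][10-12 ALLOC][13-44 FREE]
Free blocks: [10 32] total_free=42 largest=32 -> 100*(42-32)/42 = 1000/42 ≈ 23.810 -> rounds to 24

Answer: 24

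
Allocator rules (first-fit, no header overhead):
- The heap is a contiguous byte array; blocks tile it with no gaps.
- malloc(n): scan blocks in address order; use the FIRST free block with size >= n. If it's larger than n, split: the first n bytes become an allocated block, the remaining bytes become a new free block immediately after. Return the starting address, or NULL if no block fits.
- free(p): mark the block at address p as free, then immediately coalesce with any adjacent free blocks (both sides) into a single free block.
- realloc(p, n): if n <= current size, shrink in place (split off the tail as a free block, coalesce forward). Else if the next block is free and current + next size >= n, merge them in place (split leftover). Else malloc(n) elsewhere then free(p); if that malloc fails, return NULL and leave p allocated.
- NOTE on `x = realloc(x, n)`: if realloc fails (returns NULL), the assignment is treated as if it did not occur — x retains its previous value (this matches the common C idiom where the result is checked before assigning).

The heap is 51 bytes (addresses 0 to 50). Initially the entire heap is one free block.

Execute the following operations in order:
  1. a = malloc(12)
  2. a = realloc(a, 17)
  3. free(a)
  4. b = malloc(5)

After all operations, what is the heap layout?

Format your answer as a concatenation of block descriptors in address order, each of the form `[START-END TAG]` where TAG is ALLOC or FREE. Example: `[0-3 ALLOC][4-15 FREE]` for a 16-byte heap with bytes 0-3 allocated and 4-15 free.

Op 1: a = malloc(12) -> a = 0; heap: [0-11 ALLOC][12-50 FREE]
Op 2: a = realloc(a, 17) -> a = 0; heap: [0-16 ALLOC][17-50 FREE]
Op 3: free(a) -> (freed a); heap: [0-50 FREE]
Op 4: b = malloc(5) -> b = 0; heap: [0-4 ALLOC][5-50 FREE]

Answer: [0-4 ALLOC][5-50 FREE]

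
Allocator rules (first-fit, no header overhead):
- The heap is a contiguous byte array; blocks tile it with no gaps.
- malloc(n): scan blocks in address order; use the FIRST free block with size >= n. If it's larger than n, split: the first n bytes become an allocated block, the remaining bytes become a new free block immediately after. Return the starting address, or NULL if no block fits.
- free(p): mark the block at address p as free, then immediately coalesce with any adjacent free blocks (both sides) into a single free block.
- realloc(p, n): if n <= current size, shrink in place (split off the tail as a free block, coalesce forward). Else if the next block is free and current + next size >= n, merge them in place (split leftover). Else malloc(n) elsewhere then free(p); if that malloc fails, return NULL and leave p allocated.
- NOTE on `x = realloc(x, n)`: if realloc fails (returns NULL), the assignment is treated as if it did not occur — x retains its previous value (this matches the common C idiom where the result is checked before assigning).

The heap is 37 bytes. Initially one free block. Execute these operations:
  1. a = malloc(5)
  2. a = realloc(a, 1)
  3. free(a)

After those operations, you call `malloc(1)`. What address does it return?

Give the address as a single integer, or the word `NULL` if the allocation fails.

Answer: 0

Derivation:
Op 1: a = malloc(5) -> a = 0; heap: [0-4 ALLOC][5-36 FREE]
Op 2: a = realloc(a, 1) -> a = 0; heap: [0-0 ALLOC][1-36 FREE]
Op 3: free(a) -> (freed a); heap: [0-36 FREE]
malloc(1): first-fit scan over [0-36 FREE] -> 0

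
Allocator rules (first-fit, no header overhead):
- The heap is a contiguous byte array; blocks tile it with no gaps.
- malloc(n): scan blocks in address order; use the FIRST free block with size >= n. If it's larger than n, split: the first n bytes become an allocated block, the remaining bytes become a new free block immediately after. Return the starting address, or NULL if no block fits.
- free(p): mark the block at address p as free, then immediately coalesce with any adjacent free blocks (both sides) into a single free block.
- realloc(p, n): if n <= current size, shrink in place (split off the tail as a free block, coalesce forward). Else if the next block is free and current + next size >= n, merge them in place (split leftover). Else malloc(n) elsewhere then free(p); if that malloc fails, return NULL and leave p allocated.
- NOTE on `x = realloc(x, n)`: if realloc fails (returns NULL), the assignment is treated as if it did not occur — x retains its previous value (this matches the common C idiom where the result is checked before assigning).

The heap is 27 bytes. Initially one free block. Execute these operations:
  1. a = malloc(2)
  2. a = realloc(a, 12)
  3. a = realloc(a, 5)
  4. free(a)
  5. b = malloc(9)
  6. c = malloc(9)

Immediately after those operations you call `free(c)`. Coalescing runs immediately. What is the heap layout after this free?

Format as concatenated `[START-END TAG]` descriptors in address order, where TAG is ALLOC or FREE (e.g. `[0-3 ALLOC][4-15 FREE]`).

Answer: [0-8 ALLOC][9-26 FREE]

Derivation:
Op 1: a = malloc(2) -> a = 0; heap: [0-1 ALLOC][2-26 FREE]
Op 2: a = realloc(a, 12) -> a = 0; heap: [0-11 ALLOC][12-26 FREE]
Op 3: a = realloc(a, 5) -> a = 0; heap: [0-4 ALLOC][5-26 FREE]
Op 4: free(a) -> (freed a); heap: [0-26 FREE]
Op 5: b = malloc(9) -> b = 0; heap: [0-8 ALLOC][9-26 FREE]
Op 6: c = malloc(9) -> c = 9; heap: [0-8 ALLOC][9-17 ALLOC][18-26 FREE]
free(c): c = 9 -> block [9-17 ALLOC]; mark free, coalesce with adjacent free neighbors -> [0-8 ALLOC][9-26 FREE]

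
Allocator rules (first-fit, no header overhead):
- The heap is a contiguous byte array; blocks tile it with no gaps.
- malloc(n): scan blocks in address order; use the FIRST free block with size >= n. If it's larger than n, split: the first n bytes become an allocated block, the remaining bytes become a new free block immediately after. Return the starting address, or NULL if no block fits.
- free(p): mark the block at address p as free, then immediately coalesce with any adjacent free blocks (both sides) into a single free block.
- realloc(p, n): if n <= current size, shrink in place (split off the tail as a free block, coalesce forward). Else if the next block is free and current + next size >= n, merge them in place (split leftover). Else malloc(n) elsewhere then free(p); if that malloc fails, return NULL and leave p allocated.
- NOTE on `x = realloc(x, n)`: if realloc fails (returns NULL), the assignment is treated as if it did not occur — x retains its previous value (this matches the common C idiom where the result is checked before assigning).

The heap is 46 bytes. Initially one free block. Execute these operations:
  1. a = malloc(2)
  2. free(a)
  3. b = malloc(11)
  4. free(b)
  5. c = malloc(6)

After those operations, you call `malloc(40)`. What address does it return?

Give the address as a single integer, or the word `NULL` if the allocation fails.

Answer: 6

Derivation:
Op 1: a = malloc(2) -> a = 0; heap: [0-1 ALLOC][2-45 FREE]
Op 2: free(a) -> (freed a); heap: [0-45 FREE]
Op 3: b = malloc(11) -> b = 0; heap: [0-10 ALLOC][11-45 FREE]
Op 4: free(b) -> (freed b); heap: [0-45 FREE]
Op 5: c = malloc(6) -> c = 0; heap: [0-5 ALLOC][6-45 FREE]
malloc(40): first-fit scan over [0-5 ALLOC][6-45 FREE] -> 6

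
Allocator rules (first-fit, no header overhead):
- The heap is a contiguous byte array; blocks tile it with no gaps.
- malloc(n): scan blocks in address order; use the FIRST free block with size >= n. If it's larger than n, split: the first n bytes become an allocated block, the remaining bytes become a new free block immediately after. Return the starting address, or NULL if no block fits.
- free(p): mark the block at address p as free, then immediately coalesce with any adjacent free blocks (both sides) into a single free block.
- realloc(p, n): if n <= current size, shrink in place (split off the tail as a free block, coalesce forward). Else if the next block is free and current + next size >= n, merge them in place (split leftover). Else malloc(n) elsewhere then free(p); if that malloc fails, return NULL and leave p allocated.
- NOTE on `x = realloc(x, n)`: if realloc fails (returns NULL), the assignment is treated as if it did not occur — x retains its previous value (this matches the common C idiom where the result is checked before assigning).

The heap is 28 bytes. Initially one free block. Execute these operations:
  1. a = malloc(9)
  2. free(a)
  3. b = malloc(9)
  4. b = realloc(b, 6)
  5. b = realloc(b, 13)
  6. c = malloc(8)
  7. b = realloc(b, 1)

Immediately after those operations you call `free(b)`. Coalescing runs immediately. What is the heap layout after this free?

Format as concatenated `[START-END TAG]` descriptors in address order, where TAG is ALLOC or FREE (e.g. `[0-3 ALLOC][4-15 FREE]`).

Op 1: a = malloc(9) -> a = 0; heap: [0-8 ALLOC][9-27 FREE]
Op 2: free(a) -> (freed a); heap: [0-27 FREE]
Op 3: b = malloc(9) -> b = 0; heap: [0-8 ALLOC][9-27 FREE]
Op 4: b = realloc(b, 6) -> b = 0; heap: [0-5 ALLOC][6-27 FREE]
Op 5: b = realloc(b, 13) -> b = 0; heap: [0-12 ALLOC][13-27 FREE]
Op 6: c = malloc(8) -> c = 13; heap: [0-12 ALLOC][13-20 ALLOC][21-27 FREE]
Op 7: b = realloc(b, 1) -> b = 0; heap: [0-0 ALLOC][1-12 FREE][13-20 ALLOC][21-27 FREE]
free(b): b = 0 -> block [0-0 ALLOC]; mark free, coalesce with adjacent free neighbors -> [0-12 FREE][13-20 ALLOC][21-27 FREE]

Answer: [0-12 FREE][13-20 ALLOC][21-27 FREE]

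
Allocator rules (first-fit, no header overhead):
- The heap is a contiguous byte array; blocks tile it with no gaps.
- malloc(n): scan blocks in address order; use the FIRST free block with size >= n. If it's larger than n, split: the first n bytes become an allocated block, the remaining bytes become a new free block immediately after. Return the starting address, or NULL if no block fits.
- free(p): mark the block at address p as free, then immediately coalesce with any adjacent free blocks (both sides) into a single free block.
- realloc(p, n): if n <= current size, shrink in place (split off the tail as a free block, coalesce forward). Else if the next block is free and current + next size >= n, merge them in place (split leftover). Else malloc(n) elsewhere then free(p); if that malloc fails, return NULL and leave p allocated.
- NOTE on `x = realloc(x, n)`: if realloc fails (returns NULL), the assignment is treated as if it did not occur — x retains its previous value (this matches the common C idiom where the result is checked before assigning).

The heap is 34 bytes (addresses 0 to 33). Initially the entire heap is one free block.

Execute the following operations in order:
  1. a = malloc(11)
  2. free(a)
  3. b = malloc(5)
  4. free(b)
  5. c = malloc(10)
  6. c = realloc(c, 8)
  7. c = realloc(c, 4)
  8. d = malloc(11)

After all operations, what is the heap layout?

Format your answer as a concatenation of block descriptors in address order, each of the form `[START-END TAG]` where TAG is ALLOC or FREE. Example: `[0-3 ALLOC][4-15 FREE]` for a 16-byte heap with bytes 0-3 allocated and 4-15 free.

Answer: [0-3 ALLOC][4-14 ALLOC][15-33 FREE]

Derivation:
Op 1: a = malloc(11) -> a = 0; heap: [0-10 ALLOC][11-33 FREE]
Op 2: free(a) -> (freed a); heap: [0-33 FREE]
Op 3: b = malloc(5) -> b = 0; heap: [0-4 ALLOC][5-33 FREE]
Op 4: free(b) -> (freed b); heap: [0-33 FREE]
Op 5: c = malloc(10) -> c = 0; heap: [0-9 ALLOC][10-33 FREE]
Op 6: c = realloc(c, 8) -> c = 0; heap: [0-7 ALLOC][8-33 FREE]
Op 7: c = realloc(c, 4) -> c = 0; heap: [0-3 ALLOC][4-33 FREE]
Op 8: d = malloc(11) -> d = 4; heap: [0-3 ALLOC][4-14 ALLOC][15-33 FREE]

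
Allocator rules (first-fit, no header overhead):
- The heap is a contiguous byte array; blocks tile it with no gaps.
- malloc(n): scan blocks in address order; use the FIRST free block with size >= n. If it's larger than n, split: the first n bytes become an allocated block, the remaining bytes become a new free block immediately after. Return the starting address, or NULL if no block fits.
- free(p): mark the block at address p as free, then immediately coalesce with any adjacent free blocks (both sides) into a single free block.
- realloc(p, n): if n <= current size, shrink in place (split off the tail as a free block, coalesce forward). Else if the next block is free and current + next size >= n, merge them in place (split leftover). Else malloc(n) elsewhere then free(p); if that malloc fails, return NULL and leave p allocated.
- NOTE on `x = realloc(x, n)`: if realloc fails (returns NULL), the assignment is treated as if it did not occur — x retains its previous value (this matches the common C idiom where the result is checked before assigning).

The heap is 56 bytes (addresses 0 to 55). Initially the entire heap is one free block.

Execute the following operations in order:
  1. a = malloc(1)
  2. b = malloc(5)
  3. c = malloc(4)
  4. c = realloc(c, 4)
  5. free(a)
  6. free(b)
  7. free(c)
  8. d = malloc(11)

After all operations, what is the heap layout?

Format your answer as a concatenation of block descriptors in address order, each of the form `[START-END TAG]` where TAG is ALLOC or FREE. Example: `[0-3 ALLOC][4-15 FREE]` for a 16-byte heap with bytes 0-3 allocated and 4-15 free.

Op 1: a = malloc(1) -> a = 0; heap: [0-0 ALLOC][1-55 FREE]
Op 2: b = malloc(5) -> b = 1; heap: [0-0 ALLOC][1-5 ALLOC][6-55 FREE]
Op 3: c = malloc(4) -> c = 6; heap: [0-0 ALLOC][1-5 ALLOC][6-9 ALLOC][10-55 FREE]
Op 4: c = realloc(c, 4) -> c = 6; heap: [0-0 ALLOC][1-5 ALLOC][6-9 ALLOC][10-55 FREE]
Op 5: free(a) -> (freed a); heap: [0-0 FREE][1-5 ALLOC][6-9 ALLOC][10-55 FREE]
Op 6: free(b) -> (freed b); heap: [0-5 FREE][6-9 ALLOC][10-55 FREE]
Op 7: free(c) -> (freed c); heap: [0-55 FREE]
Op 8: d = malloc(11) -> d = 0; heap: [0-10 ALLOC][11-55 FREE]

Answer: [0-10 ALLOC][11-55 FREE]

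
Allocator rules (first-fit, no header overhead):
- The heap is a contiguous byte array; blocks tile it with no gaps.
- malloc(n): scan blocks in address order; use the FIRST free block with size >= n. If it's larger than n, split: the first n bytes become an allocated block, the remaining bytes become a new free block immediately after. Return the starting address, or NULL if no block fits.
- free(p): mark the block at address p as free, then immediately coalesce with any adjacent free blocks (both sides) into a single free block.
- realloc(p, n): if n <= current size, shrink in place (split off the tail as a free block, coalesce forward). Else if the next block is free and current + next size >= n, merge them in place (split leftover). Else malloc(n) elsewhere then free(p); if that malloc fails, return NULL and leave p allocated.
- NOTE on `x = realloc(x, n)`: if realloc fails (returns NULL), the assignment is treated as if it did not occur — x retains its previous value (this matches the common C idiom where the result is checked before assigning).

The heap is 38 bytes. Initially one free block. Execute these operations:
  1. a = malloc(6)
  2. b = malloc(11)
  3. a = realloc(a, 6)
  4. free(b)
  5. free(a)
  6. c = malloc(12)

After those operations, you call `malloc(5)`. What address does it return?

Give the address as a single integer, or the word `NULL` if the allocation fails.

Answer: 12

Derivation:
Op 1: a = malloc(6) -> a = 0; heap: [0-5 ALLOC][6-37 FREE]
Op 2: b = malloc(11) -> b = 6; heap: [0-5 ALLOC][6-16 ALLOC][17-37 FREE]
Op 3: a = realloc(a, 6) -> a = 0; heap: [0-5 ALLOC][6-16 ALLOC][17-37 FREE]
Op 4: free(b) -> (freed b); heap: [0-5 ALLOC][6-37 FREE]
Op 5: free(a) -> (freed a); heap: [0-37 FREE]
Op 6: c = malloc(12) -> c = 0; heap: [0-11 ALLOC][12-37 FREE]
malloc(5): first-fit scan over [0-11 ALLOC][12-37 FREE] -> 12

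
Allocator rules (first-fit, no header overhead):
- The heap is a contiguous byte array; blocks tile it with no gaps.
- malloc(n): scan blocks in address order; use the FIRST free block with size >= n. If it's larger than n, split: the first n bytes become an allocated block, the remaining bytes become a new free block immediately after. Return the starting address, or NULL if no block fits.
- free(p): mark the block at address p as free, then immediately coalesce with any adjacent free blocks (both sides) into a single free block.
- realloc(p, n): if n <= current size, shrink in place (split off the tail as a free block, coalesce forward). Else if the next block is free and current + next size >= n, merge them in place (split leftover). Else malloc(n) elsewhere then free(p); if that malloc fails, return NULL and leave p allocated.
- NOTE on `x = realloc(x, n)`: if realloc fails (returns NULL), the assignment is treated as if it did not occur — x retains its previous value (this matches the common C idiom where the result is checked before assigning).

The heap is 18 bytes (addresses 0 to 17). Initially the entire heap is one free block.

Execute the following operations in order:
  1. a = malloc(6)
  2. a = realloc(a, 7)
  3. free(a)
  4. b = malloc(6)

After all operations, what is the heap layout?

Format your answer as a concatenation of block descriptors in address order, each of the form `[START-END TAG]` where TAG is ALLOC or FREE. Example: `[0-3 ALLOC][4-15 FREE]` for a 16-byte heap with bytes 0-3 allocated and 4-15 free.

Op 1: a = malloc(6) -> a = 0; heap: [0-5 ALLOC][6-17 FREE]
Op 2: a = realloc(a, 7) -> a = 0; heap: [0-6 ALLOC][7-17 FREE]
Op 3: free(a) -> (freed a); heap: [0-17 FREE]
Op 4: b = malloc(6) -> b = 0; heap: [0-5 ALLOC][6-17 FREE]

Answer: [0-5 ALLOC][6-17 FREE]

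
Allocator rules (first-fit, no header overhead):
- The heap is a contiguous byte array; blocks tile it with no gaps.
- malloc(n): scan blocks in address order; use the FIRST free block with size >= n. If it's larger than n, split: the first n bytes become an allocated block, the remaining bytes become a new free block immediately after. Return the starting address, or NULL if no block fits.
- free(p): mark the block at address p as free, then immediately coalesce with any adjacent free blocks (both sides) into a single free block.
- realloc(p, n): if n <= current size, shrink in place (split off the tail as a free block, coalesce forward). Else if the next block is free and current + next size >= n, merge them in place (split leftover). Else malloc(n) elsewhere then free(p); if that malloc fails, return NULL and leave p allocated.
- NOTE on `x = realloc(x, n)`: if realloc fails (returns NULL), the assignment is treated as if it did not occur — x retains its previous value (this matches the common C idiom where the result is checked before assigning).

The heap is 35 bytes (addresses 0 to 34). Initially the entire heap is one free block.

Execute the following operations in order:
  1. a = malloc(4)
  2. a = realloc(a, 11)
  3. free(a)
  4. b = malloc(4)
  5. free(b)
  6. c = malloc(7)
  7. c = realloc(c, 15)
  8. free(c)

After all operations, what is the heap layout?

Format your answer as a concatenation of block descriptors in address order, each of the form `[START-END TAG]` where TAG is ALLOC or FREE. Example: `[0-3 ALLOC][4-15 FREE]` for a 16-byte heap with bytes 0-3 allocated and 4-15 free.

Op 1: a = malloc(4) -> a = 0; heap: [0-3 ALLOC][4-34 FREE]
Op 2: a = realloc(a, 11) -> a = 0; heap: [0-10 ALLOC][11-34 FREE]
Op 3: free(a) -> (freed a); heap: [0-34 FREE]
Op 4: b = malloc(4) -> b = 0; heap: [0-3 ALLOC][4-34 FREE]
Op 5: free(b) -> (freed b); heap: [0-34 FREE]
Op 6: c = malloc(7) -> c = 0; heap: [0-6 ALLOC][7-34 FREE]
Op 7: c = realloc(c, 15) -> c = 0; heap: [0-14 ALLOC][15-34 FREE]
Op 8: free(c) -> (freed c); heap: [0-34 FREE]

Answer: [0-34 FREE]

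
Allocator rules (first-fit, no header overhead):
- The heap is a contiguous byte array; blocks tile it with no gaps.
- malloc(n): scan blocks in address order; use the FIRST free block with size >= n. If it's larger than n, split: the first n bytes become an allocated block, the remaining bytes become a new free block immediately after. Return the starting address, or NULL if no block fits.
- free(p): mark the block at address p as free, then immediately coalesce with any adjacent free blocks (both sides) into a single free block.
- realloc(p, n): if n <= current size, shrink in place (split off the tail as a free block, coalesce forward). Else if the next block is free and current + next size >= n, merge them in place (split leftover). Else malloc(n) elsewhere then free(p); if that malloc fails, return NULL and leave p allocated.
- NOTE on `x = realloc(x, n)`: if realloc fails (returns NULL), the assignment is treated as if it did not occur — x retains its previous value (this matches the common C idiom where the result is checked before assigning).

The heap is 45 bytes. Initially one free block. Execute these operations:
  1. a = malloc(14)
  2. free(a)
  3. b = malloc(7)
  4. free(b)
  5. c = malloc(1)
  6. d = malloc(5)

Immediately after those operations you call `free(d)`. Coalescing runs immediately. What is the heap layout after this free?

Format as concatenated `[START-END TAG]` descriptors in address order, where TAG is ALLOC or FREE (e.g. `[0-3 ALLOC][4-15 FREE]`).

Answer: [0-0 ALLOC][1-44 FREE]

Derivation:
Op 1: a = malloc(14) -> a = 0; heap: [0-13 ALLOC][14-44 FREE]
Op 2: free(a) -> (freed a); heap: [0-44 FREE]
Op 3: b = malloc(7) -> b = 0; heap: [0-6 ALLOC][7-44 FREE]
Op 4: free(b) -> (freed b); heap: [0-44 FREE]
Op 5: c = malloc(1) -> c = 0; heap: [0-0 ALLOC][1-44 FREE]
Op 6: d = malloc(5) -> d = 1; heap: [0-0 ALLOC][1-5 ALLOC][6-44 FREE]
free(d): d = 1 -> block [1-5 ALLOC]; mark free, coalesce with adjacent free neighbors -> [0-0 ALLOC][1-44 FREE]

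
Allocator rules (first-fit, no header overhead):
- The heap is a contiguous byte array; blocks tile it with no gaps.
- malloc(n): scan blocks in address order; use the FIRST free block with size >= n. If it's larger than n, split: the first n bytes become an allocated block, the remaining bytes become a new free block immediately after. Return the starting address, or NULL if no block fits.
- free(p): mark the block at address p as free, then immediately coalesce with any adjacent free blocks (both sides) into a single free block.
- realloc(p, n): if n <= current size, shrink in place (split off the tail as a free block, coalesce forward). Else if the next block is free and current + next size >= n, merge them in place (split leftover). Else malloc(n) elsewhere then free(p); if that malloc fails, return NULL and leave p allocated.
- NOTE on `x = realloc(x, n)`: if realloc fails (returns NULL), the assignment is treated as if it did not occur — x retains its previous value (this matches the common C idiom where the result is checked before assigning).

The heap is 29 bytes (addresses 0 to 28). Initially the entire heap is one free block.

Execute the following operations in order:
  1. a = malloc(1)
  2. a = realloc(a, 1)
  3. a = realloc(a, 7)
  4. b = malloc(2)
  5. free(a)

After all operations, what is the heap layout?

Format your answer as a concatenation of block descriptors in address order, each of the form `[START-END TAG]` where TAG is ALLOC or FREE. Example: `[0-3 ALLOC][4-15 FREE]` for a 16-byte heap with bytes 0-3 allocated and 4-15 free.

Op 1: a = malloc(1) -> a = 0; heap: [0-0 ALLOC][1-28 FREE]
Op 2: a = realloc(a, 1) -> a = 0; heap: [0-0 ALLOC][1-28 FREE]
Op 3: a = realloc(a, 7) -> a = 0; heap: [0-6 ALLOC][7-28 FREE]
Op 4: b = malloc(2) -> b = 7; heap: [0-6 ALLOC][7-8 ALLOC][9-28 FREE]
Op 5: free(a) -> (freed a); heap: [0-6 FREE][7-8 ALLOC][9-28 FREE]

Answer: [0-6 FREE][7-8 ALLOC][9-28 FREE]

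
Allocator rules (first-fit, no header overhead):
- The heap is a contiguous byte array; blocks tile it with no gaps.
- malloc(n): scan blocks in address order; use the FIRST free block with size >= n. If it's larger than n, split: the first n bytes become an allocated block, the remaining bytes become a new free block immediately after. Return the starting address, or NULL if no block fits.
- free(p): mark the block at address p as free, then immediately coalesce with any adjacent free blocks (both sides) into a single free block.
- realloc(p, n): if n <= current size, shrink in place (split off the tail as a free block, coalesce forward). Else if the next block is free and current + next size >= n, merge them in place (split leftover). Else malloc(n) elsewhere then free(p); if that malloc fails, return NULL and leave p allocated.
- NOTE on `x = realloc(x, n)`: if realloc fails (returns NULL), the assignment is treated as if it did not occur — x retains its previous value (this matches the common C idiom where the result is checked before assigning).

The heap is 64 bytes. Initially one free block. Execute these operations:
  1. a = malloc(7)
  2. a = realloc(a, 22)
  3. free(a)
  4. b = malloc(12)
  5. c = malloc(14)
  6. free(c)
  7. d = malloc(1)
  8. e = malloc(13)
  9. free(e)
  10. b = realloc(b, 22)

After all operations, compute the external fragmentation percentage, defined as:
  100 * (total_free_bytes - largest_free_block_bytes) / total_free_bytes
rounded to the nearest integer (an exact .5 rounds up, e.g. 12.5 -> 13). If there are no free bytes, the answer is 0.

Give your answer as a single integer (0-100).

Op 1: a = malloc(7) -> a = 0; heap: [0-6 ALLOC][7-63 FREE]
Op 2: a = realloc(a, 22) -> a = 0; heap: [0-21 ALLOC][22-63 FREE]
Op 3: free(a) -> (freed a); heap: [0-63 FREE]
Op 4: b = malloc(12) -> b = 0; heap: [0-11 ALLOC][12-63 FREE]
Op 5: c = malloc(14) -> c = 12; heap: [0-11 ALLOC][12-25 ALLOC][26-63 FREE]
Op 6: free(c) -> (freed c); heap: [0-11 ALLOC][12-63 FREE]
Op 7: d = malloc(1) -> d = 12; heap: [0-11 ALLOC][12-12 ALLOC][13-63 FREE]
Op 8: e = malloc(13) -> e = 13; heap: [0-11 ALLOC][12-12 ALLOC][13-25 ALLOC][26-63 FREE]
Op 9: free(e) -> (freed e); heap: [0-11 ALLOC][12-12 ALLOC][13-63 FREE]
Op 10: b = realloc(b, 22) -> b = 13; heap: [0-11 FREE][12-12 ALLOC][13-34 ALLOC][35-63 FREE]
Free blocks: [12 29] total_free=41 largest=29 -> 100*(41-29)/41 = 1200/41 ≈ 29.268 -> rounds to 29

Answer: 29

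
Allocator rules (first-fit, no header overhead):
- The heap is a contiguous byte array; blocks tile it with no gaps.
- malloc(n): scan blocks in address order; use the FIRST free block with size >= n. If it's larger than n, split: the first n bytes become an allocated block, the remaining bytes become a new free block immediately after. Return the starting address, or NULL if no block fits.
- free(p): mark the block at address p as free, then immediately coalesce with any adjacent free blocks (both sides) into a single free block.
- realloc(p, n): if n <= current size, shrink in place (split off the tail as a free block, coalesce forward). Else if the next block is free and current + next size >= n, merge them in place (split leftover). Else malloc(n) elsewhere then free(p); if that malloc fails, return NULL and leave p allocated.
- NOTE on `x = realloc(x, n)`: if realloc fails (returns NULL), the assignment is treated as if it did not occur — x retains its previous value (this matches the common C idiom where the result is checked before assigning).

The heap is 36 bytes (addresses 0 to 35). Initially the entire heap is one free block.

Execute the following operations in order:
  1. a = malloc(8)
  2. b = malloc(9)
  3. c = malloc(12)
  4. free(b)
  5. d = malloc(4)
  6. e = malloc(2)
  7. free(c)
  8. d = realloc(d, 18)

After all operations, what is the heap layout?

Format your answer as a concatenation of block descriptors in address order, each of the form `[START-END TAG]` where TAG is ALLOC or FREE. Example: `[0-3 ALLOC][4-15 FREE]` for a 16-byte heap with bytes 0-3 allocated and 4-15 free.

Op 1: a = malloc(8) -> a = 0; heap: [0-7 ALLOC][8-35 FREE]
Op 2: b = malloc(9) -> b = 8; heap: [0-7 ALLOC][8-16 ALLOC][17-35 FREE]
Op 3: c = malloc(12) -> c = 17; heap: [0-7 ALLOC][8-16 ALLOC][17-28 ALLOC][29-35 FREE]
Op 4: free(b) -> (freed b); heap: [0-7 ALLOC][8-16 FREE][17-28 ALLOC][29-35 FREE]
Op 5: d = malloc(4) -> d = 8; heap: [0-7 ALLOC][8-11 ALLOC][12-16 FREE][17-28 ALLOC][29-35 FREE]
Op 6: e = malloc(2) -> e = 12; heap: [0-7 ALLOC][8-11 ALLOC][12-13 ALLOC][14-16 FREE][17-28 ALLOC][29-35 FREE]
Op 7: free(c) -> (freed c); heap: [0-7 ALLOC][8-11 ALLOC][12-13 ALLOC][14-35 FREE]
Op 8: d = realloc(d, 18) -> d = 14; heap: [0-7 ALLOC][8-11 FREE][12-13 ALLOC][14-31 ALLOC][32-35 FREE]

Answer: [0-7 ALLOC][8-11 FREE][12-13 ALLOC][14-31 ALLOC][32-35 FREE]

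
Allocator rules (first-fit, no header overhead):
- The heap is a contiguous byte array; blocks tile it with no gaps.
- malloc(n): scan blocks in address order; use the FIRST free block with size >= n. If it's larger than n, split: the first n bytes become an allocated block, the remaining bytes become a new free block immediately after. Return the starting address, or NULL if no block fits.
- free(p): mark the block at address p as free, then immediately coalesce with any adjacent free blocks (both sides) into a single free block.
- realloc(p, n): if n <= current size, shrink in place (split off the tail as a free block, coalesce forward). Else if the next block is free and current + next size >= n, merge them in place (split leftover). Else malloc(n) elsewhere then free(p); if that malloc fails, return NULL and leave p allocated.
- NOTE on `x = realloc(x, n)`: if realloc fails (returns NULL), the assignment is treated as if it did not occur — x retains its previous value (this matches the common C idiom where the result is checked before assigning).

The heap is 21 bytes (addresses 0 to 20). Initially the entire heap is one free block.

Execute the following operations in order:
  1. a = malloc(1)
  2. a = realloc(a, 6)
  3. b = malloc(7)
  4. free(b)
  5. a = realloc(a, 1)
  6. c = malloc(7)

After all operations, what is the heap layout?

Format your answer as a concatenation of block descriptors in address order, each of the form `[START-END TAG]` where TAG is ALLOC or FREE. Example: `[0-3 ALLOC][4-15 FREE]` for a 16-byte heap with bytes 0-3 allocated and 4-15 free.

Op 1: a = malloc(1) -> a = 0; heap: [0-0 ALLOC][1-20 FREE]
Op 2: a = realloc(a, 6) -> a = 0; heap: [0-5 ALLOC][6-20 FREE]
Op 3: b = malloc(7) -> b = 6; heap: [0-5 ALLOC][6-12 ALLOC][13-20 FREE]
Op 4: free(b) -> (freed b); heap: [0-5 ALLOC][6-20 FREE]
Op 5: a = realloc(a, 1) -> a = 0; heap: [0-0 ALLOC][1-20 FREE]
Op 6: c = malloc(7) -> c = 1; heap: [0-0 ALLOC][1-7 ALLOC][8-20 FREE]

Answer: [0-0 ALLOC][1-7 ALLOC][8-20 FREE]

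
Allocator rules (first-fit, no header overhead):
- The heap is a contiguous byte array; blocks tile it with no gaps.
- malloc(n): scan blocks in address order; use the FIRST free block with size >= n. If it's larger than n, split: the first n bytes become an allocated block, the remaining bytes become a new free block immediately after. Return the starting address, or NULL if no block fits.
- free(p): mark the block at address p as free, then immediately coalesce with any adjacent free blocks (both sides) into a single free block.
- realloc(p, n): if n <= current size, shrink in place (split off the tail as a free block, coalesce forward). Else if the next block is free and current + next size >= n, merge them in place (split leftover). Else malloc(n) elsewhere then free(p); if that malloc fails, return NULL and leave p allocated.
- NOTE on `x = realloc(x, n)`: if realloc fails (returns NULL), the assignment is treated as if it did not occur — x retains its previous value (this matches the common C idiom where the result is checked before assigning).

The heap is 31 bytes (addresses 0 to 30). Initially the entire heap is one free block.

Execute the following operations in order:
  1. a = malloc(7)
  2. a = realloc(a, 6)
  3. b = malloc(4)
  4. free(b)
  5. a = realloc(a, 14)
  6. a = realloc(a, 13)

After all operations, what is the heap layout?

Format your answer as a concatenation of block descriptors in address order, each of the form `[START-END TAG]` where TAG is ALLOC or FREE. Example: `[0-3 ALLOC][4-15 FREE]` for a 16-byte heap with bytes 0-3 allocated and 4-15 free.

Op 1: a = malloc(7) -> a = 0; heap: [0-6 ALLOC][7-30 FREE]
Op 2: a = realloc(a, 6) -> a = 0; heap: [0-5 ALLOC][6-30 FREE]
Op 3: b = malloc(4) -> b = 6; heap: [0-5 ALLOC][6-9 ALLOC][10-30 FREE]
Op 4: free(b) -> (freed b); heap: [0-5 ALLOC][6-30 FREE]
Op 5: a = realloc(a, 14) -> a = 0; heap: [0-13 ALLOC][14-30 FREE]
Op 6: a = realloc(a, 13) -> a = 0; heap: [0-12 ALLOC][13-30 FREE]

Answer: [0-12 ALLOC][13-30 FREE]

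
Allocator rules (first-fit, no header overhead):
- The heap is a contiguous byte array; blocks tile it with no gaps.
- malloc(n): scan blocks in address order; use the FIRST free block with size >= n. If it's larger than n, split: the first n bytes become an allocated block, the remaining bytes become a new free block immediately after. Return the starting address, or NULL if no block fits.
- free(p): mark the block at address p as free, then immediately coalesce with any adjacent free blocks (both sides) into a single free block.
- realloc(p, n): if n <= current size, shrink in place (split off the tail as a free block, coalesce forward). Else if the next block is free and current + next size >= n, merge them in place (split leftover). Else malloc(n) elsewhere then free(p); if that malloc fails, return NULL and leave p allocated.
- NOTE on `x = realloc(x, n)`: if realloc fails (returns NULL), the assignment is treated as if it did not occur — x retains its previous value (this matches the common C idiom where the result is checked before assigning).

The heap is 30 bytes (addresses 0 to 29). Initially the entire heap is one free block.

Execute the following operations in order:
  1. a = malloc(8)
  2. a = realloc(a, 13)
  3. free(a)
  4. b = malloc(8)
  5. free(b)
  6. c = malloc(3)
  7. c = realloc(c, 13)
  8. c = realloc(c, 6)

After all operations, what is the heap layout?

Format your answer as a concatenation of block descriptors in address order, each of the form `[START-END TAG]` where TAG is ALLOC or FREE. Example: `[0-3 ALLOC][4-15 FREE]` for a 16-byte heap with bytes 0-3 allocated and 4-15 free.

Answer: [0-5 ALLOC][6-29 FREE]

Derivation:
Op 1: a = malloc(8) -> a = 0; heap: [0-7 ALLOC][8-29 FREE]
Op 2: a = realloc(a, 13) -> a = 0; heap: [0-12 ALLOC][13-29 FREE]
Op 3: free(a) -> (freed a); heap: [0-29 FREE]
Op 4: b = malloc(8) -> b = 0; heap: [0-7 ALLOC][8-29 FREE]
Op 5: free(b) -> (freed b); heap: [0-29 FREE]
Op 6: c = malloc(3) -> c = 0; heap: [0-2 ALLOC][3-29 FREE]
Op 7: c = realloc(c, 13) -> c = 0; heap: [0-12 ALLOC][13-29 FREE]
Op 8: c = realloc(c, 6) -> c = 0; heap: [0-5 ALLOC][6-29 FREE]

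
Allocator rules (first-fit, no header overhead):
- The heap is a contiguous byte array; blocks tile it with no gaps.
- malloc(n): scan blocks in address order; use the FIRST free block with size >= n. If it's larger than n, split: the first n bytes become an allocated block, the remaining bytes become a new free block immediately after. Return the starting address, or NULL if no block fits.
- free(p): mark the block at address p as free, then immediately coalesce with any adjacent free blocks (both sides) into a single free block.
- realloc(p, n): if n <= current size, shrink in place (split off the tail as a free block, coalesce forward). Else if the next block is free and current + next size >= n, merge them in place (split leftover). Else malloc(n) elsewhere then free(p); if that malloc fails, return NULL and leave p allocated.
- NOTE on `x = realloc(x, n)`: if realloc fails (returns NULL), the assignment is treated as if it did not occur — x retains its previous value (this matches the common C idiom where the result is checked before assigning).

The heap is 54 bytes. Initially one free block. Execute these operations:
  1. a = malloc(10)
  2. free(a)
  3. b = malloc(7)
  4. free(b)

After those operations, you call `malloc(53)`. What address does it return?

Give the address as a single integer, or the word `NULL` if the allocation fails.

Answer: 0

Derivation:
Op 1: a = malloc(10) -> a = 0; heap: [0-9 ALLOC][10-53 FREE]
Op 2: free(a) -> (freed a); heap: [0-53 FREE]
Op 3: b = malloc(7) -> b = 0; heap: [0-6 ALLOC][7-53 FREE]
Op 4: free(b) -> (freed b); heap: [0-53 FREE]
malloc(53): first-fit scan over [0-53 FREE] -> 0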